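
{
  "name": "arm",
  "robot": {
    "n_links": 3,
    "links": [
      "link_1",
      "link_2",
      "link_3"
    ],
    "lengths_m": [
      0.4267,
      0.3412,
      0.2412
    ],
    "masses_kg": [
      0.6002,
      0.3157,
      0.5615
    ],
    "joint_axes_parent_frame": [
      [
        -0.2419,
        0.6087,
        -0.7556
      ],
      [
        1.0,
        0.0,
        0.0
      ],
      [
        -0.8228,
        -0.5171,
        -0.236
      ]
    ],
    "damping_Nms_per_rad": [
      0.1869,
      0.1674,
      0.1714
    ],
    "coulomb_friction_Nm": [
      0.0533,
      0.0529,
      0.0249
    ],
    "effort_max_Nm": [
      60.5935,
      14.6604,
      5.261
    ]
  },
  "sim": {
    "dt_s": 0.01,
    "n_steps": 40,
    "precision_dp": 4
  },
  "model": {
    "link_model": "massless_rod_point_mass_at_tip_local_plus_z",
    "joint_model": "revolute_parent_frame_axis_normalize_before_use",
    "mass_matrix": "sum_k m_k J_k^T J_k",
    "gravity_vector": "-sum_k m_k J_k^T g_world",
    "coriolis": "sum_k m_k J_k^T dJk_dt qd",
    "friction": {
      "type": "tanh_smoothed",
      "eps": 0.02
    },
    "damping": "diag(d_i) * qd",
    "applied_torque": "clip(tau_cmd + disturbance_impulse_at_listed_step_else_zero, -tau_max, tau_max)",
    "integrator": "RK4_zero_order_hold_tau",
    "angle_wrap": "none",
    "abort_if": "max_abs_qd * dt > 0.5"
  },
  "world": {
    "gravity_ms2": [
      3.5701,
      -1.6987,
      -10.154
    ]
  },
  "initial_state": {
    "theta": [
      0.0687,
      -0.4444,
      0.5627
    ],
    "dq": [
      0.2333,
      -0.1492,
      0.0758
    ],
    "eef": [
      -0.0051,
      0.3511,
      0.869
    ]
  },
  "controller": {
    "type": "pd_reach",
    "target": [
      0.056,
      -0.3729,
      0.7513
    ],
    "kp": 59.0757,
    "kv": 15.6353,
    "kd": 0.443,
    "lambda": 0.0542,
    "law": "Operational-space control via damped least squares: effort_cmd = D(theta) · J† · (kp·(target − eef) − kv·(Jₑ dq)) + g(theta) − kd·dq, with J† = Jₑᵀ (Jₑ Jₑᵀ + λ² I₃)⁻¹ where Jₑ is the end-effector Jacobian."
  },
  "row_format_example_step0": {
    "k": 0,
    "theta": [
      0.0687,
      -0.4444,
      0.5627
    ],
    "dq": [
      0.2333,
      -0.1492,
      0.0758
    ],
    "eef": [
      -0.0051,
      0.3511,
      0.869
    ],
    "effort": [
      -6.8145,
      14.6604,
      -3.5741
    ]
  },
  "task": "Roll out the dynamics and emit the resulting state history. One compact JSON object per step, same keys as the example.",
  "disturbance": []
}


{"k":1,"theta":[0.0718,-0.4405,0.5702],"dq":[0.3759,0.9001,1.3621],"eef":[-0.0033,0.3509,0.8687],"effort":[-6.263,14.6604,-3.6545]}
{"k":2,"theta":[0.0762,-0.4268,0.5886],"dq":[0.496,1.8234,2.2706],"eef":[-0.0014,0.3479,0.8695],"effort":[-5.8804,12.4171,-3.5142]}
{"k":3,"theta":[0.0813,-0.406,0.6115],"dq":[0.5326,2.3427,2.3024],"eef":[0.0006,0.3424,0.8717],"effort":[-5.6086,10.4794,-3.0002]}
{"k":4,"theta":[0.0867,-0.3807,0.6339],"dq":[0.5475,2.7153,2.1713],"eef":[0.0029,0.3348,0.8753],"effort":[-5.3755,8.857,-2.4954]}
{"k":5,"theta":[0.0922,-0.3521,0.6548],"dq":[0.5543,3.0037,2.0162],"eef":[0.0052,0.3256,0.88],"effort":[-5.1614,7.4883,-2.0601]}
{"k":6,"theta":[0.0978,-0.321,0.6742],"dq":[0.5564,3.2285,1.8605],"eef":[0.0077,0.3149,0.8856],"effort":[-4.9584,6.328,-1.6928]}
{"k":7,"theta":[0.1033,-0.2878,0.6921],"dq":[0.5555,3.4017,1.7093],"eef":[0.0102,0.303,0.8916],"effort":[-4.7619,5.3389,-1.3841]}
{"k":8,"theta":[0.1088,-0.2532,0.7084],"dq":[0.5525,3.5323,1.5643],"eef":[0.0127,0.2901,0.898],"effort":[-4.5695,4.4907,-1.1247]}
{"k":9,"theta":[0.1143,-0.2174,0.7233],"dq":[0.5483,3.6276,1.426],"eef":[0.0151,0.2763,0.9045],"effort":[-4.3799,3.7583,-0.9064]}
{"k":10,"theta":[0.1198,-0.1808,0.7369],"dq":[0.5433,3.6937,1.2948],"eef":[0.0174,0.2617,0.9109],"effort":[-4.1925,3.1213,-0.7222]}
{"k":11,"theta":[0.1252,-0.1436,0.7492],"dq":[0.5381,3.7354,1.1706],"eef":[0.0197,0.2466,0.9173],"effort":[-4.0075,2.5628,-0.5662]}
{"k":12,"theta":[0.1306,-0.1062,0.7603],"dq":[0.533,3.7567,1.0532],"eef":[0.0219,0.2309,0.9233],"effort":[-3.8251,2.0693,-0.4335]}
{"k":13,"theta":[0.1359,-0.0686,0.7703],"dq":[0.5281,3.7609,0.9423],"eef":[0.0239,0.2149,0.9291],"effort":[-3.6459,1.6297,-0.32]}
{"k":14,"theta":[0.1411,-0.0311,0.7792],"dq":[0.5237,3.7507,0.8377],"eef":[0.0258,0.1985,0.9344],"effort":[-3.4705,1.2352,-0.2222]}
{"k":15,"theta":[0.1463,0.0063,0.787],"dq":[0.5198,3.7284,0.7391],"eef":[0.0276,0.1819,0.9393],"effort":[-3.2995,0.8787,-0.1374]}
{"k":16,"theta":[0.1515,0.0434,0.7939],"dq":[0.5166,3.6959,0.6463],"eef":[0.0292,0.1652,0.9438],"effort":[-3.1335,0.5543,-0.0634]}
{"k":17,"theta":[0.1567,0.0802,0.7999],"dq":[0.5141,3.6549,0.559],"eef":[0.0307,0.1484,0.9477],"effort":[-2.973,0.2574,0.0019]}
{"k":18,"theta":[0.1618,0.1165,0.8051],"dq":[0.5123,3.6065,0.477],"eef":[0.0321,0.1315,0.9512],"effort":[-2.8184,-0.0156,0.0598]}
{"k":19,"theta":[0.1669,0.1522,0.8094],"dq":[0.5112,3.5521,0.4001],"eef":[0.0334,0.1147,0.9541],"effort":[-2.6702,-0.2677,0.1116]}
{"k":20,"theta":[0.172,0.1874,0.8131],"dq":[0.5108,3.4926,0.3281],"eef":[0.0345,0.098,0.9565],"effort":[-2.5285,-0.5013,0.1584]}
{"k":21,"theta":[0.1771,0.222,0.816],"dq":[0.5111,3.4288,0.2608],"eef":[0.0355,0.0815,0.9584],"effort":[-2.3935,-0.7182,0.2009]}
{"k":22,"theta":[0.1822,0.256,0.8183],"dq":[0.5121,3.3615,0.198],"eef":[0.0364,0.0651,0.9598],"effort":[-2.2655,-0.9202,0.2397]}
{"k":23,"theta":[0.1874,0.2892,0.8199],"dq":[0.5137,3.2913,0.1396],"eef":[0.0372,0.049,0.9607],"effort":[-2.1444,-1.1083,0.2754]}
{"k":24,"theta":[0.1925,0.3218,0.821],"dq":[0.5159,3.2188,0.0855],"eef":[0.0379,0.0331,0.9611],"effort":[-2.0302,-1.2837,0.3085]}
{"k":25,"theta":[0.1977,0.3536,0.8216],"dq":[0.5186,3.1446,0.0356],"eef":[0.0384,0.0175,0.9611],"effort":[-1.9228,-1.4471,0.3389]}
{"k":26,"theta":[0.2029,0.3846,0.8218],"dq":[0.5225,3.0724,-0.0003],"eef":[0.0389,0.0023,0.9607],"effort":[-1.8224,-1.6004,0.3611]}
{"k":27,"theta":[0.2081,0.415,0.8216],"dq":[0.5277,3.0035,-0.0202],"eef":[0.0393,-0.0126,0.9598],"effort":[-1.729,-1.7443,0.3737]}
{"k":28,"theta":[0.2134,0.4447,0.8213],"dq":[0.5327,2.9316,-0.0437],"eef":[0.0397,-0.0272,0.9586],"effort":[-1.6418,-1.8773,0.3886]}
{"k":29,"theta":[0.2188,0.4736,0.8207],"dq":[0.5374,2.8564,-0.0725],"eef":[0.0399,-0.0413,0.957],"effort":[-1.5606,-1.9996,0.4069]}
{"k":30,"theta":[0.2242,0.5018,0.8198],"dq":[0.542,2.7796,-0.1025],"eef":[0.0401,-0.055,0.9551],"effort":[-1.485,-2.1124,0.4263]}
{"k":31,"theta":[0.2296,0.5292,0.8186],"dq":[0.5468,2.7025,-0.1311],"eef":[0.0402,-0.0684,0.9529],"effort":[-1.415,-2.2165,0.4452]}
{"k":32,"theta":[0.2351,0.5558,0.8172],"dq":[0.5518,2.6255,-0.1576],"eef":[0.0402,-0.0813,0.9505],"effort":[-1.3502,-2.3122,0.4631]}
{"k":33,"theta":[0.2407,0.5817,0.8155],"dq":[0.5568,2.5491,-0.1815],"eef":[0.0403,-0.0937,0.9478],"effort":[-1.2905,-2.4001,0.4799]}
{"k":34,"theta":[0.2463,0.6068,0.8136],"dq":[0.562,2.4735,-0.2031],"eef":[0.0402,-0.1058,0.9449],"effort":[-1.2356,-2.4806,0.4956]}
{"k":35,"theta":[0.2519,0.6311,0.8114],"dq":[0.5672,2.3988,-0.2223],"eef":[0.0401,-0.1174,0.9418],"effort":[-1.1853,-2.554,0.5101]}
{"k":36,"theta":[0.2576,0.6548,0.8091],"dq":[0.5725,2.3251,-0.2394],"eef":[0.04,-0.1286,0.9385],"effort":[-1.1392,-2.6208,0.5236]}
{"k":37,"theta":[0.2634,0.6776,0.8066],"dq":[0.5777,2.2527,-0.2545],"eef":[0.0398,-0.1394,0.9351],"effort":[-1.0972,-2.6812,0.536]}
{"k":38,"theta":[0.2692,0.6998,0.804],"dq":[0.5829,2.1815,-0.2678],"eef":[0.0396,-0.1498,0.9316],"effort":[-1.059,-2.7357,0.5474]}
{"k":39,"theta":[0.275,0.7213,0.8013],"dq":[0.5881,2.1117,-0.2793],"eef":[0.0394,-0.1597,0.928],"effort":[-1.0243,-2.7845,0.558]}
{"k":40,"theta":[0.2809,0.742,0.7984],"dq":[0.5932,2.0433,-0.2893],"eef":[0.0392,-0.1693,0.9243]}


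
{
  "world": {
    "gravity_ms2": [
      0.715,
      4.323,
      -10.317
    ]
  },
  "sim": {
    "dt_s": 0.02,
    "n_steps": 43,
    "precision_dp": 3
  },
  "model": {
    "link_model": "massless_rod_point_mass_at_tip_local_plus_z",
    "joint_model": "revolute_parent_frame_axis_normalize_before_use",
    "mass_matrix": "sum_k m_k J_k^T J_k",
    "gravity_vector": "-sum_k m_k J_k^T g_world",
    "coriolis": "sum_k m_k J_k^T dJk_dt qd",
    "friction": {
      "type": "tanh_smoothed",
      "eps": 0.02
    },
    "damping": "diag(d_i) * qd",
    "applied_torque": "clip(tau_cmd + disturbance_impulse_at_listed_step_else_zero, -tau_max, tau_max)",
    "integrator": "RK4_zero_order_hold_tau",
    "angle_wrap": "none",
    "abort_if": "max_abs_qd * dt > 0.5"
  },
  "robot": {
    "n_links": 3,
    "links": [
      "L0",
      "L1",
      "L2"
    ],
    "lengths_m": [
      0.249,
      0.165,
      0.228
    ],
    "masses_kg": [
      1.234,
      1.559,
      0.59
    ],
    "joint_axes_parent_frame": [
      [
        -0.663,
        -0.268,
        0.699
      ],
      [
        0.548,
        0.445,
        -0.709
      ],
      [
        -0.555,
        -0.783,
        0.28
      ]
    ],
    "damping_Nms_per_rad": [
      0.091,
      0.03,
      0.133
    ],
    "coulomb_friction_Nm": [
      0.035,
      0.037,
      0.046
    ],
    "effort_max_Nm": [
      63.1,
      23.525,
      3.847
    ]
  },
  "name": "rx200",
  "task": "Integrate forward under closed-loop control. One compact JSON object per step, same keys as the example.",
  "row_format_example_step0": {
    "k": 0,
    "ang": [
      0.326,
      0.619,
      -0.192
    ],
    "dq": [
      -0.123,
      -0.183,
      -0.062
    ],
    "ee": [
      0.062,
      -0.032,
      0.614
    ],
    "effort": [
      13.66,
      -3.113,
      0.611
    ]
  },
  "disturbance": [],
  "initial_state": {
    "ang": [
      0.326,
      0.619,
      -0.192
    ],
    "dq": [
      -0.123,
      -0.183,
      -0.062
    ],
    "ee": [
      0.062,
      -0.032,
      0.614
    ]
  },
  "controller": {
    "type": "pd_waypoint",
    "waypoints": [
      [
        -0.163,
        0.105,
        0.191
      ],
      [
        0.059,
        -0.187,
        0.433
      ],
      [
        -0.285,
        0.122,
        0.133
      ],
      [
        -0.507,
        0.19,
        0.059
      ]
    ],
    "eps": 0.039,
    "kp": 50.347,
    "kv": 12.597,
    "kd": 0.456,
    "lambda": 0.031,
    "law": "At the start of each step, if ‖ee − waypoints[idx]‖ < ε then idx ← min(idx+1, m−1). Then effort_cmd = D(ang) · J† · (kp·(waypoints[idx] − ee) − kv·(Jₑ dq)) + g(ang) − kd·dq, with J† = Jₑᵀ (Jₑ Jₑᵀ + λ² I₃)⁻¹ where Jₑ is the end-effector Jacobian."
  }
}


{"k":1,"ang":[0.359,0.676,-0.184],"dq":[3.294,5.491,0.563],"ee":[0.061,-0.031,0.612],"effort":[8.781,-4.843,0.203]}
{"k":2,"ang":[0.424,0.742,-0.223],"dq":[3.273,1.449,-4.115],"ee":[0.061,-0.025,0.605],"effort":[5.95,-1.878,2.169]}
{"k":3,"ang":[0.509,0.818,-0.268],"dq":[5.168,5.744,-0.696],"ee":[0.059,-0.015,0.597],"effort":[2.567,-3.039,-0.027]}
{"k":4,"ang":[0.605,0.886,-0.324],"dq":[4.51,1.331,-4.634],"ee":[0.055,-0.001,0.588],"effort":[0.318,0.029,1.63]}
{"k":5,"ang":[0.706,0.944,-0.383],"dq":[5.553,4.221,-1.454],"ee":[0.048,0.017,0.578],"effort":[-2.399,-0.652,-0.339]}
{"k":6,"ang":[0.811,0.997,-0.437],"dq":[4.961,1.298,-3.865],"ee":[0.039,0.036,0.567],"effort":[-3.895,1.427,0.71]}
{"k":7,"ang":[0.914,1.037,-0.494],"dq":[5.303,2.582,-1.948],"ee":[0.028,0.057,0.556],"effort":[-5.471,1.251,-0.457]}
{"k":8,"ang":[1.016,1.075,-0.543],"dq":[4.901,1.165,-2.939],"ee":[0.016,0.077,0.545],"effort":[-6.278,2.317,-0.017]}
{"k":9,"ang":[1.114,1.102,-0.593],"dq":[4.873,1.512,-2.07],"ee":[0.003,0.097,0.533],"effort":[-7.001,2.388,-0.527]}
{"k":10,"ang":[1.208,1.126,-0.637],"dq":[4.586,0.93,-2.319],"ee":[-0.011,0.116,0.52],"effort":[-7.349,2.855,-0.403]}
{"k":11,"ang":[1.298,1.145,-0.679],"dq":[4.421,0.942,-1.963],"ee":[-0.025,0.133,0.508],"effort":[-7.589,2.958,-0.583]}
{"k":12,"ang":[1.385,1.162,-0.719],"dq":[4.185,0.708,-1.956],"ee":[-0.039,0.149,0.495],"effort":[-7.658,3.143,-0.558]}
{"k":13,"ang":[1.466,1.176,-0.756],"dq":[3.987,0.652,-1.793],"ee":[-0.053,0.163,0.482],"effort":[-7.647,3.203,-0.606]}
{"k":14,"ang":[1.544,1.188,-0.791],"dq":[3.777,0.55,-1.728],"ee":[-0.067,0.175,0.469],"effort":[-7.555,3.262,-0.596]}
{"k":15,"ang":[1.618,1.198,-0.825],"dq":[3.583,0.501,-1.635],"ee":[-0.08,0.186,0.456],"effort":[-7.416,3.275,-0.598]}
{"k":16,"ang":[1.688,1.208,-0.856],"dq":[3.393,0.452,-1.569],"ee":[-0.092,0.195,0.443],"effort":[-7.238,3.276,-0.583]}
{"k":17,"ang":[1.754,1.217,-0.887],"dq":[3.212,0.42,-1.504],"ee":[-0.104,0.202,0.431],"effort":[-7.034,3.258,-0.569]}
{"k":18,"ang":[1.816,1.225,-0.917],"dq":[3.04,0.393,-1.448],"ee":[-0.115,0.208,0.419],"effort":[-6.813,3.231,-0.55]}
{"k":19,"ang":[1.875,1.233,-0.945],"dq":[2.876,0.373,-1.396],"ee":[-0.126,0.213,0.407],"effort":[-6.582,3.196,-0.531]}
{"k":20,"ang":[1.931,1.24,-0.972],"dq":[2.719,0.356,-1.349],"ee":[-0.136,0.216,0.396],"effort":[-6.344,3.156,-0.511]}
{"k":21,"ang":[1.984,1.247,-0.999],"dq":[2.57,0.343,-1.306],"ee":[-0.144,0.219,0.385],"effort":[-6.105,3.112,-0.491]}
{"k":22,"ang":[2.034,1.254,-1.024],"dq":[2.429,0.332,-1.265],"ee":[-0.153,0.221,0.374],"effort":[-5.867,3.067,-0.472]}
{"k":23,"ang":[2.082,1.261,-1.049],"dq":[2.294,0.322,-1.227],"ee":[-0.16,0.222,0.365],"effort":[-5.632,3.021,-0.454]}
{"k":24,"ang":[2.126,1.267,-1.073],"dq":[2.166,0.312,-1.191],"ee":[-0.167,0.222,0.355],"effort":[-5.403,2.975,-0.437]}
{"k":25,"ang":[2.168,1.273,-1.097],"dq":[2.044,0.304,-1.157],"ee":[-0.173,0.222,0.347],"effort":[-5.18,2.93,-0.42]}
{"k":26,"ang":[2.208,1.279,-1.12],"dq":[1.928,0.295,-1.124],"ee":[-0.179,0.221,0.338],"effort":[-4.964,2.886,-0.405]}
{"k":27,"ang":[2.246,1.285,-1.142],"dq":[1.818,0.286,-1.093],"ee":[-0.184,0.22,0.33],"effort":[-4.756,2.843,-0.391]}
{"k":28,"ang":[2.281,1.291,-1.163],"dq":[1.712,0.278,-1.062],"ee":[-0.188,0.218,0.323],"effort":[-4.557,2.801,-0.378]}
{"k":29,"ang":[2.314,1.296,-1.184],"dq":[1.612,0.269,-1.033],"ee":[-0.192,0.216,0.316],"effort":[-4.367,2.761,-0.366]}
{"k":30,"ang":[2.346,1.302,-1.205],"dq":[1.516,0.26,-1.004],"ee":[-0.196,0.214,0.31],"effort":[-4.185,2.722,-0.355]}
{"k":31,"ang":[2.375,1.307,-1.224],"dq":[1.425,0.25,-0.977],"ee":[-0.199,0.212,0.304],"effort":[-4.012,2.686,-0.345]}
{"k":32,"ang":[2.403,1.312,-1.244],"dq":[1.338,0.241,-0.95],"ee":[-0.202,0.209,0.298],"effort":[-3.848,2.651,-0.336]}
{"k":33,"ang":[2.429,1.317,-1.262],"dq":[1.254,0.231,-0.924],"ee":[-0.204,0.207,0.293],"effort":[-3.692,2.617,-0.327]}
{"k":34,"ang":[2.453,1.321,-1.28],"dq":[1.175,0.221,-0.898],"ee":[-0.206,0.204,0.288],"effort":[-3.545,2.586,-0.32]}
{"k":35,"ang":[2.476,1.326,-1.298],"dq":[1.099,0.21,-0.873],"ee":[-0.208,0.202,0.284],"effort":[-3.406,2.555,-0.312]}
{"k":36,"ang":[2.497,1.33,-1.315],"dq":[1.027,0.2,-0.849],"ee":[-0.209,0.199,0.279],"effort":[-3.274,2.527,-0.305]}
{"k":37,"ang":[2.517,1.334,-1.332],"dq":[0.958,0.189,-0.825],"ee":[-0.21,0.196,0.276],"effort":[-3.151,2.5,-0.299]}
{"k":38,"ang":[2.536,1.337,-1.348],"dq":[0.892,0.179,-0.802],"ee":[-0.211,0.194,0.272],"effort":[-3.034,2.474,-0.293]}
{"k":39,"ang":[2.553,1.341,-1.364],"dq":[0.83,0.168,-0.78],"ee":[-0.212,0.191,0.269],"effort":[-2.925,2.45,-0.288]}
{"k":40,"ang":[2.569,1.344,-1.379],"dq":[0.77,0.157,-0.758],"ee":[-0.213,0.188,0.265],"effort":[-2.823,2.427,-0.283]}
{"k":41,"ang":[2.584,1.347,-1.394],"dq":[0.713,0.146,-0.736],"ee":[-0.213,0.186,0.263],"effort":[-2.727,2.405,-0.278]}
{"k":42,"ang":[2.597,1.35,-1.409],"dq":[0.659,0.136,-0.716],"ee":[-0.213,0.183,0.26],"effort":[-2.637,2.384,-0.273]}
{"k":43,"ang":[2.61,1.353,-1.423],"dq":[0.607,0.125,-0.696],"ee":[-0.213,0.181,0.257]}


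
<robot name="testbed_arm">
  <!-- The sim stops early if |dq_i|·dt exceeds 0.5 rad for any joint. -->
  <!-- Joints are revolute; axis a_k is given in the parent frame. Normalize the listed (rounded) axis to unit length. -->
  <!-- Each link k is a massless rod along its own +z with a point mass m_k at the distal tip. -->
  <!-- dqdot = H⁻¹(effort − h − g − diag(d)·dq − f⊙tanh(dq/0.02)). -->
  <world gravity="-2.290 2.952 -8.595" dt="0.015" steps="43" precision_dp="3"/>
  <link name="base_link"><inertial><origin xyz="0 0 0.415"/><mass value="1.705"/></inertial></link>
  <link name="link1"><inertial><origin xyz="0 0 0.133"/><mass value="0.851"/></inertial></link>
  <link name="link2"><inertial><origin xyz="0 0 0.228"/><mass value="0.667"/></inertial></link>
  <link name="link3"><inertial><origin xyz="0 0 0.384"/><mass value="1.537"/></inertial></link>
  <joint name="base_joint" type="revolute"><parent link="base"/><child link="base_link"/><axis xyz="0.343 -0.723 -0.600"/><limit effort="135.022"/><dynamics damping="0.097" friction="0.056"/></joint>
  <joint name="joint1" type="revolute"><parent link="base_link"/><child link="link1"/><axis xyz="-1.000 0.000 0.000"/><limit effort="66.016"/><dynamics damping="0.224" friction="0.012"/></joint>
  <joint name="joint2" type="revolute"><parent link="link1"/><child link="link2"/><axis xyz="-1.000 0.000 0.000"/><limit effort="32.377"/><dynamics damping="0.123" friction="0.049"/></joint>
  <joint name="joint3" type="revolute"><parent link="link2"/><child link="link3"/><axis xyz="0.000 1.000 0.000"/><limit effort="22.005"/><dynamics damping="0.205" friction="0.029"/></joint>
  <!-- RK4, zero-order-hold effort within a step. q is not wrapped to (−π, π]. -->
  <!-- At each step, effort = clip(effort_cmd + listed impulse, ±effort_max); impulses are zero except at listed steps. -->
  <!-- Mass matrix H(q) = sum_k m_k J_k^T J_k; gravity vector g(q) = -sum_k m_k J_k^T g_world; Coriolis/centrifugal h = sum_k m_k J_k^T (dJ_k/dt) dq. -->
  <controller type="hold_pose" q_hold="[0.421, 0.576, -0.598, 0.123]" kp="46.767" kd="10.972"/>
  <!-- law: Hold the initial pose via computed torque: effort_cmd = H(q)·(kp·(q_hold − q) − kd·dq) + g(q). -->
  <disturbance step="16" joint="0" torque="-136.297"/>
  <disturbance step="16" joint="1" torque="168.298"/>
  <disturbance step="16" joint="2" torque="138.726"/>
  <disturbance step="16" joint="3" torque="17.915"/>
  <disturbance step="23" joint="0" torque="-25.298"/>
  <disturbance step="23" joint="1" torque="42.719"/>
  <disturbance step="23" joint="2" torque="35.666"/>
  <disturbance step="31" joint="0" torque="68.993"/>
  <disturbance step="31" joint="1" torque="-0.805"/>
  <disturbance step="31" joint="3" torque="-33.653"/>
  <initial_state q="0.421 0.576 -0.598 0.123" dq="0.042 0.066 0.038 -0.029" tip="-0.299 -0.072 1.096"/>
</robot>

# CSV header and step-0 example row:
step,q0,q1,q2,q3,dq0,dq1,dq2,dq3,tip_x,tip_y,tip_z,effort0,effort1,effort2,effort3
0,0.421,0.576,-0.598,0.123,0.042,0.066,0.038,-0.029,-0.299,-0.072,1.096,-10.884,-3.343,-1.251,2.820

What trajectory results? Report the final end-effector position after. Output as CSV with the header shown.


step,q0,q1,q2,q3,dq0,dq1,dq2,dq3,tip_x,tip_y,tip_z,effort0,effort1,effort2,effort3
1,0.422,0.577,-0.598,0.123,0.035,0.067,0.017,-0.023,-0.300,-0.071,1.096,-10.836,-3.274,-1.191,2.790
2,0.422,0.578,-0.597,0.122,0.028,0.057,0.010,-0.019,-0.300,-0.071,1.096,-10.793,-3.209,-1.137,2.761
3,0.422,0.579,-0.597,0.122,0.022,0.046,0.008,-0.015,-0.300,-0.070,1.095,-10.753,-3.149,-1.088,2.736
4,0.423,0.579,-0.597,0.122,0.017,0.036,0.006,-0.012,-0.300,-0.070,1.095,-10.717,-3.093,-1.042,2.712
5,0.423,0.580,-0.597,0.122,0.013,0.026,0.005,-0.009,-0.300,-0.069,1.095,-10.686,-3.042,-1.000,2.691
6,0.423,0.580,-0.597,0.122,0.009,0.019,0.004,-0.007,-0.301,-0.069,1.095,-10.658,-2.994,-0.961,2.672
7,0.423,0.580,-0.597,0.121,0.006,0.012,0.003,-0.004,-0.301,-0.069,1.095,-10.634,-2.951,-0.926,2.655
8,0.423,0.581,-0.597,0.121,0.003,0.007,0.002,-0.003,-0.301,-0.069,1.095,-10.614,-2.912,-0.894,2.640
9,0.423,0.581,-0.597,0.121,0.001,0.003,0.001,-0.001,-0.301,-0.069,1.095,-10.597,-2.877,-0.866,2.626
10,0.423,0.581,-0.597,0.121,-0.001,-0.001,-0.000,0.000,-0.301,-0.069,1.095,-10.583,-2.846,-0.840,2.614
11,0.423,0.581,-0.597,0.121,-0.002,-0.004,-0.001,0.001,-0.301,-0.069,1.095,-10.570,-2.818,-0.816,2.604
12,0.423,0.580,-0.597,0.121,-0.003,-0.006,-0.002,0.002,-0.301,-0.069,1.095,-10.560,-2.793,-0.796,2.595
13,0.423,0.580,-0.597,0.121,-0.004,-0.008,-0.002,0.003,-0.301,-0.069,1.095,-10.551,-2.770,-0.777,2.587
14,0.423,0.580,-0.597,0.122,-0.005,-0.010,-0.002,0.004,-0.301,-0.069,1.095,-10.544,-2.750,-0.761,2.580
15,0.423,0.580,-0.597,0.122,-0.005,-0.011,-0.003,0.004,-0.301,-0.069,1.095,-10.538,-2.733,-0.746,2.573
16,0.423,0.580,-0.597,0.122,-0.006,-0.012,-0.003,0.004,-0.300,-0.069,1.095,-135.022,66.016,32.377,20.483
17,0.412,0.669,-0.705,0.106,-1.533,11.130,-13.416,-2.176,-0.295,-0.066,1.090,10.905,-14.219,-6.255,-0.466
18,0.389,0.802,-0.865,0.074,-1.419,7.002,-8.383,-1.986,-0.285,-0.061,1.080,9.074,-12.584,-5.374,-0.085
19,0.370,0.888,-0.967,0.047,-1.230,4.529,-5.408,-1.678,-0.277,-0.056,1.074,7.267,-11.190,-4.663,0.263
20,0.353,0.943,-1.033,0.024,-1.020,2.904,-3.472,-1.354,-0.270,-0.052,1.069,5.557,-10.035,-4.083,0.576
21,0.339,0.978,-1.075,0.006,-0.815,1.782,-2.141,-1.048,-0.265,-0.049,1.066,3.972,-9.085,-3.607,0.855
22,0.328,0.998,-1.099,-0.007,-0.623,0.986,-1.195,-0.773,-0.261,-0.046,1.065,2.516,-8.305,-3.215,1.103
23,0.320,1.009,-1.112,-0.017,-0.450,0.412,-0.510,-0.531,-0.258,-0.045,1.064,-24.114,35.061,32.377,1.324
24,0.314,1.020,-1.119,-0.024,-0.326,1.106,-0.382,-0.366,-0.255,-0.039,1.064,4.277,-14.401,-8.659,1.525
25,0.310,1.032,-1.120,-0.028,-0.197,0.506,0.169,-0.190,-0.252,-0.031,1.065,2.738,-13.228,-7.884,1.708
26,0.308,1.036,-1.115,-0.030,-0.083,0.092,0.521,-0.040,-0.250,-0.024,1.066,1.337,-12.175,-7.148,1.870
27,0.308,1.035,-1.105,-0.029,0.011,-0.209,0.756,0.076,-0.249,-0.019,1.067,0.064,-11.227,-6.464,2.021
28,0.308,1.031,-1.093,-0.028,0.085,-0.430,0.910,0.161,-0.248,-0.015,1.068,-1.079,-10.363,-5.828,2.156
29,0.310,1.023,-1.078,-0.025,0.147,-0.591,1.006,0.230,-0.248,-0.012,1.070,-2.119,-9.573,-5.237,2.275
30,0.313,1.013,-1.063,-0.021,0.196,-0.706,1.060,0.283,-0.248,-0.010,1.071,-3.066,-8.847,-4.689,2.379
31,0.316,1.002,-1.047,-0.016,0.236,-0.786,1.084,0.324,-0.249,-0.010,1.073,65.065,-8.985,-4.181,-22.005
32,0.325,0.991,-1.028,-0.012,1.029,-0.669,1.375,0.208,-0.255,-0.008,1.073,-16.544,-7.372,-3.681,6.731
33,0.340,0.980,-1.008,-0.009,0.917,-0.781,1.357,0.244,-0.264,-0.007,1.073,-16.202,-6.700,-3.180,6.398
34,0.353,0.968,-0.988,-0.005,0.814,-0.847,1.308,0.275,-0.273,-0.006,1.072,-15.843,-6.109,-2.734,6.076
35,0.365,0.955,-0.969,-0.001,0.719,-0.881,1.240,0.301,-0.280,-0.006,1.072,-15.477,-5.587,-2.338,5.768
36,0.375,0.942,-0.951,0.004,0.633,-0.891,1.161,0.321,-0.286,-0.007,1.072,-15.112,-5.126,-1.986,5.476
37,0.384,0.929,-0.934,0.009,0.554,-0.886,1.078,0.335,-0.291,-0.008,1.073,-14.755,-4.718,-1.675,5.202
38,0.391,0.915,-0.919,0.014,0.482,-0.871,0.996,0.344,-0.296,-0.010,1.073,-14.408,-4.359,-1.401,4.945
39,0.398,0.902,-0.904,0.019,0.417,-0.848,0.916,0.348,-0.300,-0.012,1.073,-14.075,-4.042,-1.159,4.707
40,0.404,0.890,-0.891,0.024,0.358,-0.822,0.841,0.348,-0.303,-0.015,1.073,-13.757,-3.763,-0.948,4.486
41,0.409,0.878,-0.879,0.029,0.305,-0.792,0.771,0.345,-0.306,-0.017,1.074,-13.456,-3.518,-0.763,4.283
42,0.413,0.866,-0.868,0.035,0.258,-0.762,0.707,0.339,-0.308,-0.020,1.074,-13.171,-3.305,-0.603,4.096
43,0.417,0.855,-0.858,0.040,0.215,-0.731,0.649,0.330,-0.310,-0.023,1.075,,,,
# final tip position (m): -0.310 -0.023 1.075


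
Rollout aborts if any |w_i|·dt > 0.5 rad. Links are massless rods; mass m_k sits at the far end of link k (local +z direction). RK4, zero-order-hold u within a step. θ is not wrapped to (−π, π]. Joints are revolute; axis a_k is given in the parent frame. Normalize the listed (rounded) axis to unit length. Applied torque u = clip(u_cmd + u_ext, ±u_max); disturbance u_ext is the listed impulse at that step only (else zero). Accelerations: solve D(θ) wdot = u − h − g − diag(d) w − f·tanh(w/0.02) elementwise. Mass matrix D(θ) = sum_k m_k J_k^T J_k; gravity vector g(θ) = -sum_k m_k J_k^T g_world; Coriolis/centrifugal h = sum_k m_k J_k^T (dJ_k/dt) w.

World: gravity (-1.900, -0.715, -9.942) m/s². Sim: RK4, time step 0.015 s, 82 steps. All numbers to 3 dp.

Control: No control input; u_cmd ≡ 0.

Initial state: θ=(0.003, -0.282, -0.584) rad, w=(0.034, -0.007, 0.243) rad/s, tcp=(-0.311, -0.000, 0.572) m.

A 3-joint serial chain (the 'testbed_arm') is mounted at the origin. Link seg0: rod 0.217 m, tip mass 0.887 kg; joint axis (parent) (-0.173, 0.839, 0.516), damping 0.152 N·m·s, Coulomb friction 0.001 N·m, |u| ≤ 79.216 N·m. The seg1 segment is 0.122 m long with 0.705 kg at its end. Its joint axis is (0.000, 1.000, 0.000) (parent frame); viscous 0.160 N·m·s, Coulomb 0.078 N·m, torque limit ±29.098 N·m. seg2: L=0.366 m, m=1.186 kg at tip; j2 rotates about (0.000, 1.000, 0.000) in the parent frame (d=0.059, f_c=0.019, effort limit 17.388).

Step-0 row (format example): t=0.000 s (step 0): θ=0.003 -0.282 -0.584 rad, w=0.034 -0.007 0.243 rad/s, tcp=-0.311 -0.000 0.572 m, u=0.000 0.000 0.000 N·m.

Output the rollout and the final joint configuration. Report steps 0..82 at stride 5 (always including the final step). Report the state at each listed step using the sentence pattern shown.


t=0.075 s (step 5): θ=0.014 -0.296 -0.627 rad, w=0.221 -0.385 -1.327 rad/s, tcp=-0.321 -0.001 0.558 m, u=0.000 0.000 0.000 N·m.
t=0.150 s (step 10): θ=0.030 -0.350 -0.764 rad, w=0.146 -1.128 -2.148 rad/s, tcp=-0.358 -0.003 0.502 m, u=0.000 0.000 0.000 N·m.
t=0.225 s (step 15): θ=0.024 -0.482 -0.917 rad, w=-0.394 -2.561 -1.678 rad/s, tcp=-0.409 -0.004 0.396 m, u=0.000 0.000 0.000 N·m.
t=0.300 s (step 20): θ=-0.046 -0.756 -0.968 rad, w=-1.629 -4.794 0.654 rad/s, tcp=-0.455 0.009 0.233 m, u=0.000 0.000 0.000 N·m.
t=0.375 s (step 25): θ=-0.249 -1.197 -0.771 rad, w=-4.021 -6.743 4.818 rad/s, tcp=-0.463 0.056 0.025 m, u=0.000 0.000 0.000 N·m.
t=0.450 s (step 30): θ=-0.688 -1.674 -0.285 rad, w=-7.832 -4.745 6.880 rad/s, tcp=-0.395 0.165 -0.181 m, u=0.000 0.000 0.000 N·m.
t=0.525 s (step 35): θ=-1.387 -1.733 0.015 rad, w=-10.313 3.087 0.915 rad/s, tcp=-0.229 0.328 -0.305 m, u=0.000 0.000 0.000 N·m.
t=0.600 s (step 40): θ=-2.186 -1.324 -0.025 rad, w=-10.851 6.981 -0.978 rad/s, tcp=-0.018 0.486 -0.310 m, u=0.000 0.000 0.000 N·m.
t=0.675 s (step 45): θ=-3.002 -0.758 -0.051 rad, w=-10.811 7.859 0.465 rad/s, tcp=0.160 0.593 -0.236 m, u=0.000 0.000 0.000 N·m.
t=0.750 s (step 50): θ=-3.730 -0.277 0.101 rad, w=-7.852 4.091 3.477 rad/s, tcp=0.286 0.616 -0.178 m, u=0.000 0.000 0.000 N·m.
t=0.825 s (step 55): θ=-4.179 -0.059 0.334 rad, w=-4.426 2.359 2.336 rad/s, tcp=0.363 0.575 -0.153 m, u=0.000 0.000 0.000 N·m.
t=0.900 s (step 60): θ=-4.427 0.112 0.457 rad, w=-2.342 2.298 1.053 rad/s, tcp=0.395 0.531 -0.155 m, u=0.000 0.000 0.000 N·m.
t=0.975 s (step 65): θ=-4.544 0.299 0.498 rad, w=-0.821 2.762 0.015 rad/s, tcp=0.387 0.499 -0.193 m, u=0.000 0.000 0.000 N·m.
t=1.050 s (step 70): θ=-4.554 0.528 0.461 rad, w=0.553 3.385 -1.072 rad/s, tcp=0.334 0.477 -0.263 m, u=0.000 0.000 0.000 N·m.
t=1.125 s (step 75): θ=-4.458 0.798 0.336 rad, w=2.056 3.650 -2.155 rad/s, tcp=0.230 0.457 -0.350 m, u=0.000 0.000 0.000 N·m.
t=1.200 s (step 80): θ=-4.240 1.036 0.170 rad, w=3.751 2.428 -1.997 rad/s, tcp=0.069 0.432 -0.420 m, u=0.000 0.000 0.000 N·m.
t=1.230 s (step 82): θ=-4.118 1.096 0.117 rad, w=4.391 1.542 -1.535 rad/s, tcp=-0.009 0.419 -0.435 m.
final θ (rad): -4.118 1.096 0.117


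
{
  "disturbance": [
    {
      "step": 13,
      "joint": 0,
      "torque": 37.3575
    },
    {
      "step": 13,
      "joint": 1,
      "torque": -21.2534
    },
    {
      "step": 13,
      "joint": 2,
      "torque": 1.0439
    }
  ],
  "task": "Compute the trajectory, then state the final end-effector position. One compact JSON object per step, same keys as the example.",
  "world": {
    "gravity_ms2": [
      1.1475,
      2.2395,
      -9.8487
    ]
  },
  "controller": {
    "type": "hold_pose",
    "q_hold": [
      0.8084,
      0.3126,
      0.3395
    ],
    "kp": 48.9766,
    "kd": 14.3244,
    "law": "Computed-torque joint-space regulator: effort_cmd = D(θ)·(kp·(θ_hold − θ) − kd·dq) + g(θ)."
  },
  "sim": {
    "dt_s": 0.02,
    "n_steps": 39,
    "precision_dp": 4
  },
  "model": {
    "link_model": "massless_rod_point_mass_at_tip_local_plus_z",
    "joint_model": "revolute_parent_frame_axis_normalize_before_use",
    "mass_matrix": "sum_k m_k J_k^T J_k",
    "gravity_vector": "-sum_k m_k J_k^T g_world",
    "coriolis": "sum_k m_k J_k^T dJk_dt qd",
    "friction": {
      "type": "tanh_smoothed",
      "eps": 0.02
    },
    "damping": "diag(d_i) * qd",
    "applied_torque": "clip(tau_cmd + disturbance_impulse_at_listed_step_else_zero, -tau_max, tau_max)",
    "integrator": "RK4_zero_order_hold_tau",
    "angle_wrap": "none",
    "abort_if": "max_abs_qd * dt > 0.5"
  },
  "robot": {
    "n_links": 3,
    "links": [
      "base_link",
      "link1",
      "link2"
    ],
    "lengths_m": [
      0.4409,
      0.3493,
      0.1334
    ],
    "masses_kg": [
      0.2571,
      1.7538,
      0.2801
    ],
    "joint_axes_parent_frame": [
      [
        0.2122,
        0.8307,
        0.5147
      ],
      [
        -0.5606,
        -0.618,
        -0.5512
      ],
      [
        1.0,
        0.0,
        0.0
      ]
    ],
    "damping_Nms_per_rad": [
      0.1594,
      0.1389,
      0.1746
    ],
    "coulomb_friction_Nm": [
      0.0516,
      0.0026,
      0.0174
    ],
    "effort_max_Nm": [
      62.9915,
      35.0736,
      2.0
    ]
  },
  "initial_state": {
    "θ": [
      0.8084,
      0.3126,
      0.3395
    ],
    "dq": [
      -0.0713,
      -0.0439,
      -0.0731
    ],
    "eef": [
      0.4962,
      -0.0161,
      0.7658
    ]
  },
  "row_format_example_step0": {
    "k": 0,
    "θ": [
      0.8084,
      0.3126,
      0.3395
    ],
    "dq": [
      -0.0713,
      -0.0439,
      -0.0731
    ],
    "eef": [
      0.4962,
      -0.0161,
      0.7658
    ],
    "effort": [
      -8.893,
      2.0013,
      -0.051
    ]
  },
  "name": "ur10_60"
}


{"k":1,"\u03b8":[0.8073,0.312,0.3392],"dq":[-0.0455,-0.0195,-0.0181],"eef":[0.4956,-0.0162,0.7662],"effort":[-9.0704,2.0511,-0.0531]}
{"k":2,"\u03b8":[0.8065,0.3118,0.3394],"dq":[-0.0278,-0.0068,-0.0113],"eef":[0.4952,-0.0164,0.7665],"effort":[-9.2093,2.0911,-0.0531]}
{"k":3,"\u03b8":[0.8061,0.3118,0.3396],"dq":[-0.0156,0.0002,-0.011],"eef":[0.495,-0.0164,0.7666],"effort":[-9.3161,2.1233,-0.053]}
{"k":4,"\u03b8":[0.8059,0.3119,0.3398],"dq":[-0.0076,0.0029,-0.0127],"eef":[0.4948,-0.0164,0.7667],"effort":[-9.3959,2.1491,-0.053]}
{"k":5,"\u03b8":[0.8058,0.312,0.3399],"dq":[-0.0027,0.0029,-0.0149],"eef":[0.4947,-0.0165,0.7668],"effort":[-9.4546,2.1697,-0.0532]}
{"k":6,"\u03b8":[0.8058,0.3121,0.3401],"dq":[0.0003,0.0018,-0.0166],"eef":[0.4947,-0.0165,0.7668],"effort":[-9.4979,2.186,-0.0534]}
{"k":7,"\u03b8":[0.8059,0.3122,0.3402],"dq":[0.0021,0.0002,-0.0178],"eef":[0.4947,-0.0165,0.7668],"effort":[-9.5302,2.1989,-0.0537]}
{"k":8,"\u03b8":[0.8059,0.3123,0.3403],"dq":[0.0031,-0.0012,-0.0184],"eef":[0.4947,-0.0164,0.7668],"effort":[-9.5545,2.2091,-0.054]}
{"k":9,"\u03b8":[0.806,0.3123,0.3404],"dq":[0.0037,-0.0025,-0.0188],"eef":[0.4948,-0.0164,0.7667],"effort":[-9.5729,2.2171,-0.0543]}
{"k":10,"\u03b8":[0.8061,0.3123,0.3404],"dq":[0.004,-0.0034,-0.019],"eef":[0.4948,-0.0165,0.7667],"effort":[-9.5869,2.2234,-0.0545]}
{"k":11,"\u03b8":[0.8062,0.3123,0.3405],"dq":[0.0041,-0.004,-0.0191],"eef":[0.4949,-0.0165,0.7666],"effort":[-9.5976,2.2283,-0.0547]}
{"k":12,"\u03b8":[0.8063,0.3122,0.3406],"dq":[0.0041,-0.0045,-0.0191],"eef":[0.495,-0.0165,0.7666],"effort":[-9.6059,2.2322,-0.0548]}
{"k":13,"\u03b8":[0.8064,0.3122,0.3407],"dq":[0.004,-0.0047,-0.0191],"eef":[0.4951,-0.0165,0.7665],"effort":[27.7452,-19.0181,0.9889]}
{"k":14,"\u03b8":[0.8065,0.2907,0.3409],"dq":[-0.0054,-2.1633,-0.0027],"eef":[0.5023,-0.0201,0.7627],"effort":[-20.8151,8.6302,-0.3706]}
{"k":15,"\u03b8":[0.8064,0.254,0.3417],"dq":[-0.0051,-1.5113,0.0316],"eef":[0.5145,-0.0263,0.7558],"effort":[-18.511,7.3604,-0.3089]}
{"k":16,"\u03b8":[0.8064,0.2288,0.342],"dq":[0.0022,-1.0036,0.0226],"eef":[0.5227,-0.0303,0.7508],"effort":[-16.6599,6.3491,-0.2564]}
{"k":17,"\u03b8":[0.8065,0.2126,0.3422],"dq":[0.0087,-0.6176,0.023],"eef":[0.5281,-0.0328,0.7474],"effort":[-15.1682,5.5437,-0.215]}
{"k":18,"\u03b8":[0.8067,0.2031,0.3423],"dq":[0.0116,-0.332,0.0216],"eef":[0.5313,-0.0342,0.7453],"effort":[-13.9688,4.9022,-0.1824]}
{"k":19,"\u03b8":[0.8069,0.1985,0.3422],"dq":[0.0115,-0.1247,0.0191],"eef":[0.533,-0.0349,0.7443],"effort":[-13.0083,4.3906,-0.1568]}
{"k":20,"\u03b8":[0.8071,0.1974,0.3421],"dq":[0.0091,0.0224,0.0146],"eef":[0.5334,-0.035,0.744],"effort":[-12.2428,3.9826,-0.1366]}
{"k":21,"\u03b8":[0.8072,0.1988,0.3419],"dq":[0.0054,0.1234,0.009],"eef":[0.5331,-0.0347,0.7442],"effort":[-11.6361,3.6581,-0.1208]}
{"k":22,"\u03b8":[0.8072,0.2019,0.3416],"dq":[0.0019,0.192,0.0054],"eef":[0.5321,-0.0342,0.7449],"effort":[-11.1581,3.3986,-0.1084]}
{"k":23,"\u03b8":[0.8072,0.2062,0.3413],"dq":[-0.0011,0.2369,0.0029],"eef":[0.5307,-0.0336,0.7458],"effort":[-10.7834,3.1907,-0.0986]}
{"k":24,"\u03b8":[0.8072,0.2111,0.341],"dq":[-0.0033,0.2642,0.0015],"eef":[0.529,-0.0328,0.7469],"effort":[-10.4912,3.0239,-0.0909]}
{"k":25,"\u03b8":[0.8071,0.2165,0.3407],"dq":[-0.0049,0.2786,0.0011],"eef":[0.5272,-0.0319,0.748],"effort":[-10.2643,2.8898,-0.0847]}
{"k":26,"\u03b8":[0.8069,0.2221,0.3403],"dq":[-0.0059,0.2837,0.0012],"eef":[0.5253,-0.0311,0.7493],"effort":[-10.0891,2.7816,-0.0798]}
{"k":27,"\u03b8":[0.8068,0.2277,0.34],"dq":[-0.0063,0.2821,0.0015],"eef":[0.5234,-0.0302,0.7505],"effort":[-9.9545,2.6942,-0.0758]}
{"k":28,"\u03b8":[0.8066,0.2332,0.3397],"dq":[-0.0064,0.2758,0.0019],"eef":[0.5215,-0.0293,0.7517],"effort":[-9.8518,2.6232,-0.0725]}
{"k":29,"\u03b8":[0.8065,0.2385,0.3394],"dq":[-0.0061,0.2663,0.0025],"eef":[0.5196,-0.0284,0.7528],"effort":[-9.7741,2.5654,-0.0699]}
{"k":30,"\u03b8":[0.8064,0.2437,0.3391],"dq":[-0.0056,0.2546,0.0031],"eef":[0.5178,-0.0276,0.7539],"effort":[-9.7158,2.5182,-0.0677]}
{"k":31,"\u03b8":[0.8062,0.2486,0.3388],"dq":[-0.005,0.2416,0.0037],"eef":[0.5161,-0.0268,0.755],"effort":[-9.6725,2.4795,-0.0659]}
{"k":32,"\u03b8":[0.8061,0.2532,0.3385],"dq":[-0.0043,0.2279,0.0045],"eef":[0.5145,-0.026,0.7559],"effort":[-9.6408,2.4475,-0.0645]}
{"k":33,"\u03b8":[0.806,0.2576,0.3383],"dq":[-0.0035,0.214,0.0053],"eef":[0.513,-0.0253,0.7568],"effort":[-9.618,2.4211,-0.0632]}
{"k":34,"\u03b8":[0.806,0.2617,0.338],"dq":[-0.0027,0.2001,0.0061],"eef":[0.5116,-0.0246,0.7577],"effort":[-9.602,2.399,-0.0622]}
{"k":35,"\u03b8":[0.8059,0.2655,0.3377],"dq":[-0.002,0.1866,0.0069],"eef":[0.5103,-0.024,0.7584],"effort":[-9.5912,2.3806,-0.0613]}
{"k":36,"\u03b8":[0.8058,0.269,0.3375],"dq":[-0.0013,0.1734,0.0078],"eef":[0.5091,-0.0234,0.7591],"effort":[-9.5843,2.365,-0.0606]}
{"k":37,"\u03b8":[0.8058,0.2723,0.3372],"dq":[-0.0006,0.1609,0.0086],"eef":[0.5079,-0.0228,0.7598],"effort":[-9.5803,2.3519,-0.0599]}
{"k":38,"\u03b8":[0.8058,0.2754,0.337],"dq":[-0.0,0.149,0.0094],"eef":[0.5069,-0.0223,0.7604],"effort":[-9.5785,2.3406,-0.0594]}
{"k":39,"\u03b8":[0.8058,0.2782,0.3368],"dq":[0.0005,0.1378,0.0101],"eef":[0.506,-0.0218,0.7609]}
{"summary": "final eef position (m): 0.5060 -0.0218 0.7609"}


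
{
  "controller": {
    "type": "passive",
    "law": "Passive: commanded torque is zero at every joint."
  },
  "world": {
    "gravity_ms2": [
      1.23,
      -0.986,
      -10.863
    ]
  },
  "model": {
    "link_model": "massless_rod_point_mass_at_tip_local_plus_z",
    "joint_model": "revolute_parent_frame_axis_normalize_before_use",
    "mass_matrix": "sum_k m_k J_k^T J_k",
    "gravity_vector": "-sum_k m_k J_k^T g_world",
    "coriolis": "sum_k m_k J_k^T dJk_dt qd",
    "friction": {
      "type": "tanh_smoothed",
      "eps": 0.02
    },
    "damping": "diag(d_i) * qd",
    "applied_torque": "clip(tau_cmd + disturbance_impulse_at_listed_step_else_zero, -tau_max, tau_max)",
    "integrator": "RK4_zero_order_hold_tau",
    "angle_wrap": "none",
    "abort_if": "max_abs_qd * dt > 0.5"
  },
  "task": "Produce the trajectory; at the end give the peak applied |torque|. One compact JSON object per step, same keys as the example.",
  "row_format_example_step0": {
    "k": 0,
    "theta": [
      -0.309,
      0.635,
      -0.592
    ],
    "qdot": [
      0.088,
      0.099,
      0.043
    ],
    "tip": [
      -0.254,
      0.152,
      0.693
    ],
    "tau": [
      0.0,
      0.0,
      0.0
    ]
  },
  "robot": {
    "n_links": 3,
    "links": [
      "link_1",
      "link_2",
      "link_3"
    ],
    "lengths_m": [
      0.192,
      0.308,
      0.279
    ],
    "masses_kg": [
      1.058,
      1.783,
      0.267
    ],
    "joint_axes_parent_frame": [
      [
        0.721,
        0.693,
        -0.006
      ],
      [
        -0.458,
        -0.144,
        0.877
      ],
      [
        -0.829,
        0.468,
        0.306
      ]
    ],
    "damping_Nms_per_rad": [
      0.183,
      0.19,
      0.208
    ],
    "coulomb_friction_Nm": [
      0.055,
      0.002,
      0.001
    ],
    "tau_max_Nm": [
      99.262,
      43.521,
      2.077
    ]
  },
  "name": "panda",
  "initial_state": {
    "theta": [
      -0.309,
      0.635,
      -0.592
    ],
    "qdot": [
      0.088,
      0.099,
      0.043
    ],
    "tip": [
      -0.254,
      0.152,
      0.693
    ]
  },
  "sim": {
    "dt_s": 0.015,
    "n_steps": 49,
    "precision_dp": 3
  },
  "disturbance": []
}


{"k":1,"theta":[-0.307,0.642,-0.594],"qdot":[0.13,0.733,-0.339],"tip":[-0.254,0.151,0.693],"tau":[0.0,0.0,0.0]}
{"k":2,"theta":[-0.305,0.656,-0.602],"qdot":[0.1,1.072,-0.622],"tip":[-0.254,0.151,0.693],"tau":[0.0,0.0,0.0]}
{"k":3,"theta":[-0.304,0.673,-0.613],"qdot":[0.031,1.258,-0.843],"tip":[-0.255,0.15,0.691],"tau":[0.0,0.0,0.0]}
{"k":4,"theta":[-0.305,0.693,-0.627],"qdot":[-0.046,1.403,-1.023],"tip":[-0.256,0.149,0.69],"tau":[0.0,0.0,0.0]}
{"k":5,"theta":[-0.306,0.715,-0.643],"qdot":[-0.134,1.507,-1.173],"tip":[-0.258,0.149,0.688],"tau":[0.0,0.0,0.0]}
{"k":6,"theta":[-0.309,0.738,-0.662],"qdot":[-0.234,1.573,-1.302],"tip":[-0.26,0.149,0.685],"tau":[0.0,0.0,0.0]}
{"k":7,"theta":[-0.313,0.762,-0.682],"qdot":[-0.341,1.617,-1.414],"tip":[-0.263,0.149,0.682],"tau":[0.0,0.0,0.0]}
{"k":8,"theta":[-0.319,0.787,-0.704],"qdot":[-0.455,1.649,-1.516],"tip":[-0.267,0.15,0.678],"tau":[0.0,0.0,0.0]}
{"k":9,"theta":[-0.327,0.812,-0.728],"qdot":[-0.576,1.671,-1.609],"tip":[-0.271,0.151,0.673],"tau":[0.0,0.0,0.0]}
{"k":10,"theta":[-0.336,0.837,-0.752],"qdot":[-0.702,1.686,-1.694],"tip":[-0.276,0.153,0.668],"tau":[0.0,0.0,0.0]}
{"k":11,"theta":[-0.348,0.862,-0.778],"qdot":[-0.835,1.695,-1.773],"tip":[-0.282,0.155,0.662],"tau":[0.0,0.0,0.0]}
{"k":12,"theta":[-0.361,0.888,-0.806],"qdot":[-0.975,1.697,-1.847],"tip":[-0.288,0.158,0.656],"tau":[0.0,0.0,0.0]}
{"k":13,"theta":[-0.377,0.913,-0.834],"qdot":[-1.122,1.693,-1.915],"tip":[-0.295,0.162,0.649],"tau":[0.0,0.0,0.0]}
{"k":14,"theta":[-0.395,0.938,-0.863],"qdot":[-1.278,1.682,-1.976],"tip":[-0.302,0.166,0.64],"tau":[0.0,0.0,0.0]}
{"k":15,"theta":[-0.415,0.963,-0.893],"qdot":[-1.443,1.662,-2.031],"tip":[-0.31,0.171,0.631],"tau":[0.0,0.0,0.0]}
{"k":16,"theta":[-0.438,0.988,-0.924],"qdot":[-1.618,1.634,-2.078],"tip":[-0.319,0.176,0.621],"tau":[0.0,0.0,0.0]}
{"k":17,"theta":[-0.464,1.012,-0.955],"qdot":[-1.804,1.597,-2.116],"tip":[-0.328,0.183,0.61],"tau":[0.0,0.0,0.0]}
{"k":18,"theta":[-0.492,1.036,-0.987],"qdot":[-2.0,1.549,-2.141],"tip":[-0.338,0.19,0.597],"tau":[0.0,0.0,0.0]}
{"k":19,"theta":[-0.524,1.059,-1.02],"qdot":[-2.208,1.49,-2.153],"tip":[-0.349,0.198,0.583],"tau":[0.0,0.0,0.0]}
{"k":20,"theta":[-0.559,1.081,-1.052],"qdot":[-2.428,1.417,-2.148],"tip":[-0.36,0.207,0.568],"tau":[0.0,0.0,0.0]}
{"k":21,"theta":[-0.597,1.101,-1.084],"qdot":[-2.66,1.33,-2.123],"tip":[-0.372,0.217,0.551],"tau":[0.0,0.0,0.0]}
{"k":22,"theta":[-0.639,1.12,-1.115],"qdot":[-2.906,1.228,-2.074],"tip":[-0.385,0.228,0.532],"tau":[0.0,0.0,0.0]}
{"k":23,"theta":[-0.684,1.138,-1.146],"qdot":[-3.165,1.108,-1.998],"tip":[-0.399,0.24,0.511],"tau":[0.0,0.0,0.0]}
{"k":24,"theta":[-0.734,1.154,-1.175],"qdot":[-3.438,0.968,-1.889],"tip":[-0.413,0.252,0.487],"tau":[0.0,0.0,0.0]}
{"k":25,"theta":[-0.787,1.167,-1.203],"qdot":[-3.724,0.807,-1.743],"tip":[-0.427,0.266,0.461],"tau":[0.0,0.0,0.0]}
{"k":26,"theta":[-0.845,1.178,-1.227],"qdot":[-4.023,0.623,-1.555],"tip":[-0.443,0.279,0.432],"tau":[0.0,0.0,0.0]}
{"k":27,"theta":[-0.908,1.186,-1.249],"qdot":[-4.335,0.415,-1.32],"tip":[-0.458,0.294,0.4],"tau":[0.0,0.0,0.0]}
{"k":28,"theta":[-0.976,1.19,-1.267],"qdot":[-4.659,0.181,-1.032],"tip":[-0.474,0.308,0.364],"tau":[0.0,0.0,0.0]}
{"k":29,"theta":[-1.048,1.191,-1.28],"qdot":[-4.992,-0.08,-0.687],"tip":[-0.49,0.323,0.324],"tau":[0.0,0.0,0.0]}
{"k":30,"theta":[-1.125,1.187,-1.287],"qdot":[-5.333,-0.367,-0.281],"tip":[-0.506,0.338,0.279],"tau":[0.0,0.0,0.0]}
{"k":31,"theta":[-1.208,1.18,-1.288],"qdot":[-5.68,-0.681,0.188],"tip":[-0.521,0.352,0.23],"tau":[0.0,0.0,0.0]}
{"k":32,"theta":[-1.296,1.167,-1.281],"qdot":[-6.029,-1.021,0.722],"tip":[-0.534,0.364,0.175],"tau":[0.0,0.0,0.0]}
{"k":33,"theta":[-1.389,1.149,-1.266],"qdot":[-6.377,-1.385,1.321],"tip":[-0.546,0.375,0.115],"tau":[0.0,0.0,0.0]}
{"k":34,"theta":[-1.487,1.125,-1.241],"qdot":[-6.721,-1.77,1.979],"tip":[-0.555,0.384,0.049],"tau":[0.0,0.0,0.0]}
{"k":35,"theta":[-1.59,1.096,-1.206],"qdot":[-7.055,-2.173,2.69],"tip":[-0.559,0.389,-0.023],"tau":[0.0,0.0,0.0]}
{"k":36,"theta":[-1.699,1.06,-1.16],"qdot":[-7.377,-2.592,3.439],"tip":[-0.559,0.389,-0.101],"tau":[0.0,0.0,0.0]}
{"k":37,"theta":[-1.812,1.018,-1.103],"qdot":[-7.685,-3.027,4.207],"tip":[-0.551,0.384,-0.183],"tau":[0.0,0.0,0.0]}
{"k":38,"theta":[-1.929,0.969,-1.034],"qdot":[-7.977,-3.482,4.968],"tip":[-0.536,0.373,-0.27],"tau":[0.0,0.0,0.0]}
{"k":39,"theta":[-2.051,0.913,-0.954],"qdot":[-8.258,-3.962,5.691],"tip":[-0.51,0.354,-0.358],"tau":[0.0,0.0,0.0]}
{"k":40,"theta":[-2.177,0.85,-0.864],"qdot":[-8.529,-4.471,6.339],"tip":[-0.474,0.326,-0.445],"tau":[0.0,0.0,0.0]}
{"k":41,"theta":[-2.307,0.779,-0.764],"qdot":[-8.789,-4.987,6.876],"tip":[-0.426,0.29,-0.528],"tau":[0.0,0.0,0.0]}
{"k":42,"theta":[-2.44,0.701,-0.658],"qdot":[-9.02,-5.425,7.265],"tip":[-0.366,0.246,-0.604],"tau":[0.0,0.0,0.0]}
{"k":43,"theta":[-2.577,0.618,-0.547],"qdot":[-9.173,-5.594,7.454],"tip":[-0.297,0.194,-0.669],"tau":[0.0,0.0,0.0]}
{"k":44,"theta":[-2.715,0.535,-0.436],"qdot":[-9.188,-5.279,7.374],"tip":[-0.219,0.138,-0.72],"tau":[0.0,0.0,0.0]}
{"k":45,"theta":[-2.852,0.462,-0.328],"qdot":[-9.065,-4.509,6.983],"tip":[-0.137,0.077,-0.754],"tau":[0.0,0.0,0.0]}
{"k":46,"theta":[-2.986,0.401,-0.228],"qdot":[-8.872,-3.572,6.331],"tip":[-0.052,0.015,-0.772],"tau":[0.0,0.0,0.0]}
{"k":47,"theta":[-3.118,0.354,-0.139],"qdot":[-8.665,-2.69,5.511],"tip":[0.031,-0.047,-0.774],"tau":[0.0,0.0,0.0]}
{"k":48,"theta":[-3.246,0.32,-0.063],"qdot":[-8.459,-1.932,4.609],"tip":[0.112,-0.11,-0.762],"tau":[0.0,0.0,0.0]}
{"k":49,"theta":[-3.372,0.295,-0.0],"qdot":[-8.251,-1.3,3.691],"tip":[0.188,-0.17,-0.735]}
{"summary": "max |tau| (N\u00b7m): 0.000"}
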